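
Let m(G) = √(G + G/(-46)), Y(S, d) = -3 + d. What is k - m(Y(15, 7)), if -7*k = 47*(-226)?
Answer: 10622/7 - 3*√230/23 ≈ 1515.5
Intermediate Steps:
m(G) = 3*√230*√G/46 (m(G) = √(G + G*(-1/46)) = √(G - G/46) = √(45*G/46) = 3*√230*√G/46)
k = 10622/7 (k = -47*(-226)/7 = -⅐*(-10622) = 10622/7 ≈ 1517.4)
k - m(Y(15, 7)) = 10622/7 - 3*√230*√(-3 + 7)/46 = 10622/7 - 3*√230*√4/46 = 10622/7 - 3*√230*2/46 = 10622/7 - 3*√230/23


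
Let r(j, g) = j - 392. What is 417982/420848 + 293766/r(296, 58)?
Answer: -1287403201/420848 ≈ -3059.1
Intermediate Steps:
r(j, g) = -392 + j
417982/420848 + 293766/r(296, 58) = 417982/420848 + 293766/(-392 + 296) = 417982*(1/420848) + 293766/(-96) = 208991/210424 + 293766*(-1/96) = 208991/210424 - 48961/16 = -1287403201/420848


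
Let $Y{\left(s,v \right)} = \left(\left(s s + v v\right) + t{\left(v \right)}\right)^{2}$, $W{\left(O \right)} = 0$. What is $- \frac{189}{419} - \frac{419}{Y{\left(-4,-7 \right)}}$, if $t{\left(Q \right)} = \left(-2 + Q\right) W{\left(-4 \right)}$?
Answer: $- \frac{974086}{1770275} \approx -0.55025$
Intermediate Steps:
$t{\left(Q \right)} = 0$ ($t{\left(Q \right)} = \left(-2 + Q\right) 0 = 0$)
$Y{\left(s,v \right)} = \left(s^{2} + v^{2}\right)^{2}$ ($Y{\left(s,v \right)} = \left(\left(s s + v v\right) + 0\right)^{2} = \left(\left(s^{2} + v^{2}\right) + 0\right)^{2} = \left(s^{2} + v^{2}\right)^{2}$)
$- \frac{189}{419} - \frac{419}{Y{\left(-4,-7 \right)}} = - \frac{189}{419} - \frac{419}{\left(\left(-4\right)^{2} + \left(-7\right)^{2}\right)^{2}} = \left(-189\right) \frac{1}{419} - \frac{419}{\left(16 + 49\right)^{2}} = - \frac{189}{419} - \frac{419}{65^{2}} = - \frac{189}{419} - \frac{419}{4225} = - \frac{974086}{1770275}$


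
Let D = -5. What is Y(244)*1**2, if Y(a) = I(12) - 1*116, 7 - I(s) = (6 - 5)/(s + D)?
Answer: -764/7 ≈ -109.14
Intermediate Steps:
I(s) = 7 - 1/(-5 + s) (I(s) = 7 - (6 - 5)/(s - 5) = 7 - 1/(-5 + s))
Y(a) = -764/7 (Y(a) = (-36 + 7*12)/(-5 + 12) - 1*116 = (-36 + 84)/7 - 116 = (1/7)*48 - 116 = 48/7 - 116 = -764/7)
Y(244)*1**2 = -764/7*1**2 = -764/7*1 = -764/7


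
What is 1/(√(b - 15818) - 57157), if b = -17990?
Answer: -57157/3266956457 - 4*I*√2113/3266956457 ≈ -1.7495e-5 - 5.6282e-8*I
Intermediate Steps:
1/(√(b - 15818) - 57157) = 1/(√(-17990 - 15818) - 57157) = 1/(√(-33808) - 57157) = 1/(4*I*√2113 - 57157) = 1/(-57157 + 4*I*√2113)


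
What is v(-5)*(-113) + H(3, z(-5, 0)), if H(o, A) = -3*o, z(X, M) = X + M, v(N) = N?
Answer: 556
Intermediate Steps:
z(X, M) = M + X
v(-5)*(-113) + H(3, z(-5, 0)) = -5*(-113) - 3*3 = 565 - 9 = 556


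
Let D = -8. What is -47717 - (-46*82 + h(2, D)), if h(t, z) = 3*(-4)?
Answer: -43933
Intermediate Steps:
h(t, z) = -12
-47717 - (-46*82 + h(2, D)) = -47717 - (-46*82 - 12) = -47717 - (-3772 - 12) = -47717 - 1*(-3784) = -47717 + 3784 = -43933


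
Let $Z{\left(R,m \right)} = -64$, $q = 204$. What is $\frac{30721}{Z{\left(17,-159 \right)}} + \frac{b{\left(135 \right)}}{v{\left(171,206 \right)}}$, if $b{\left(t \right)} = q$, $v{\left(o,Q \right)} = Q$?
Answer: $- \frac{3157735}{6592} \approx -479.03$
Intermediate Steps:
$b{\left(t \right)} = 204$
$\frac{30721}{Z{\left(17,-159 \right)}} + \frac{b{\left(135 \right)}}{v{\left(171,206 \right)}} = \frac{30721}{-64} + \frac{204}{206} = 30721 \left(- \frac{1}{64}\right) + 204 \cdot \frac{1}{206} = - \frac{30721}{64} + \frac{102}{103} = - \frac{3157735}{6592}$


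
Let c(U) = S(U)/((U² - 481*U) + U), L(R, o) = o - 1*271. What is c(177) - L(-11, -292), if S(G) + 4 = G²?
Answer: 30162928/53631 ≈ 562.42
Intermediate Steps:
L(R, o) = -271 + o (L(R, o) = o - 271 = -271 + o)
S(G) = -4 + G²
c(U) = (-4 + U²)/(U² - 480*U) (c(U) = (-4 + U²)/((U² - 481*U) + U) = (-4 + U²)/(U² - 480*U))
c(177) - L(-11, -292) = (-4 + 177²)/(177*(-480 + 177)) - (-271 - 292) = (1/177)*(-4 + 31329)/(-303) - 1*(-563) = (1/177)*(-1/303)*31325 + 563 = -31325/53631 + 563 = 30162928/53631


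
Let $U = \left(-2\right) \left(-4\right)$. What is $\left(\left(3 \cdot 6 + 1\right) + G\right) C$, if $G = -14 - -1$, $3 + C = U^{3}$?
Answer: $3054$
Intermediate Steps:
$U = 8$
$C = 509$ ($C = -3 + 8^{3} = -3 + 512 = 509$)
$G = -13$ ($G = -14 + 1 = -13$)
$\left(\left(3 \cdot 6 + 1\right) + G\right) C = \left(\left(3 \cdot 6 + 1\right) - 13\right) 509 = \left(\left(18 + 1\right) - 13\right) 509 = \left(19 - 13\right) 509 = 6 \cdot 509 = 3054$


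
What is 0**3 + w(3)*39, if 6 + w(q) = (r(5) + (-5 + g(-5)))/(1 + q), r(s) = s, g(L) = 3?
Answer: -819/4 ≈ -204.75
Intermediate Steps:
w(q) = -6 + 3/(1 + q) (w(q) = -6 + (5 + (-5 + 3))/(1 + q) = -6 + (5 - 2)/(1 + q) = -6 + 3/(1 + q))
0**3 + w(3)*39 = 0**3 + (3*(-1 - 2*3)/(1 + 3))*39 = 0 + (3*(-1 - 6)/4)*39 = 0 + (3*(1/4)*(-7))*39 = 0 - 21/4*39 = 0 - 819/4 = -819/4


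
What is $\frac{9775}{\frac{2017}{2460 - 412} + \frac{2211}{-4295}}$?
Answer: $\frac{85982464000}{4134887} \approx 20794.0$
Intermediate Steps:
$\frac{9775}{\frac{2017}{2460 - 412} + \frac{2211}{-4295}} = \frac{9775}{\frac{2017}{2048} + 2211 \left(- \frac{1}{4295}\right)} = \frac{9775}{2017 \cdot \frac{1}{2048} - \frac{2211}{4295}} = \frac{9775}{\frac{2017}{2048} - \frac{2211}{4295}} = \frac{9775}{\frac{4134887}{8796160}} = 9775 \cdot \frac{8796160}{4134887} = \frac{85982464000}{4134887}$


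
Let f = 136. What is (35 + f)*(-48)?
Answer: -8208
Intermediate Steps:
(35 + f)*(-48) = (35 + 136)*(-48) = 171*(-48) = -8208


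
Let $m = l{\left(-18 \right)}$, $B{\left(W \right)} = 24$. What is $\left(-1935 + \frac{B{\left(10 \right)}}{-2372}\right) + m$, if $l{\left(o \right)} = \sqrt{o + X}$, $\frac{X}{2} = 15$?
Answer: $- \frac{1147461}{593} + 2 \sqrt{3} \approx -1931.5$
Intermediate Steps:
$X = 30$ ($X = 2 \cdot 15 = 30$)
$l{\left(o \right)} = \sqrt{30 + o}$ ($l{\left(o \right)} = \sqrt{o + 30} = \sqrt{30 + o}$)
$m = 2 \sqrt{3}$ ($m = \sqrt{30 - 18} = \sqrt{12} = 2 \sqrt{3} \approx 3.4641$)
$\left(-1935 + \frac{B{\left(10 \right)}}{-2372}\right) + m = \left(-1935 + \frac{24}{-2372}\right) + 2 \sqrt{3} = \left(-1935 + 24 \left(- \frac{1}{2372}\right)\right) + 2 \sqrt{3} = \left(-1935 - \frac{6}{593}\right) + 2 \sqrt{3} = - \frac{1147461}{593} + 2 \sqrt{3}$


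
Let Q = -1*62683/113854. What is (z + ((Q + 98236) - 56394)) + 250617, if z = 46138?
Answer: 38550560155/113854 ≈ 3.3860e+5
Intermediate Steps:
Q = -62683/113854 (Q = -62683*1/113854 = -62683/113854 ≈ -0.55056)
(z + ((Q + 98236) - 56394)) + 250617 = (46138 + ((-62683/113854 + 98236) - 56394)) + 250617 = (46138 + (11184498861/113854 - 56394)) + 250617 = (46138 + 4763816385/113854) + 250617 = 10016812237/113854 + 250617 = 38550560155/113854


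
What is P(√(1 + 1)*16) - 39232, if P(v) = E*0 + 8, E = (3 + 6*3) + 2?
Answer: -39224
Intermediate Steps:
E = 23 (E = (3 + 18) + 2 = 21 + 2 = 23)
P(v) = 8 (P(v) = 23*0 + 8 = 0 + 8 = 8)
P(√(1 + 1)*16) - 39232 = 8 - 39232 = -39224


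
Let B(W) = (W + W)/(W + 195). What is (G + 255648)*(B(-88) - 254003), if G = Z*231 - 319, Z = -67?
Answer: -6518816862444/107 ≈ -6.0924e+10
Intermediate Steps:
G = -15796 (G = -67*231 - 319 = -15477 - 319 = -15796)
B(W) = 2*W/(195 + W) (B(W) = (2*W)/(195 + W) = 2*W/(195 + W))
(G + 255648)*(B(-88) - 254003) = (-15796 + 255648)*(2*(-88)/(195 - 88) - 254003) = 239852*(2*(-88)/107 - 254003) = 239852*(2*(-88)*(1/107) - 254003) = 239852*(-176/107 - 254003) = 239852*(-27178497/107) = -6518816862444/107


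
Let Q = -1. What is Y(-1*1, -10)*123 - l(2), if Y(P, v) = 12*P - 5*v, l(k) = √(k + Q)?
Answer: 4673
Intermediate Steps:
l(k) = √(-1 + k) (l(k) = √(k - 1) = √(-1 + k))
Y(P, v) = -5*v + 12*P
Y(-1*1, -10)*123 - l(2) = (-5*(-10) + 12*(-1*1))*123 - √(-1 + 2) = (50 + 12*(-1))*123 - √1 = (50 - 12)*123 - 1*1 = 38*123 - 1 = 4674 - 1 = 4673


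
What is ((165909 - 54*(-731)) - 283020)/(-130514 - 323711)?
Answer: 77637/454225 ≈ 0.17092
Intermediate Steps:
((165909 - 54*(-731)) - 283020)/(-130514 - 323711) = ((165909 + 39474) - 283020)/(-454225) = (205383 - 283020)*(-1/454225) = -77637*(-1/454225) = 77637/454225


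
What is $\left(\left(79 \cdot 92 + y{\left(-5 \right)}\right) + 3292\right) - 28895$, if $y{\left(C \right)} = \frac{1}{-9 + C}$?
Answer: $- \frac{256691}{14} \approx -18335.0$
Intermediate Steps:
$\left(\left(79 \cdot 92 + y{\left(-5 \right)}\right) + 3292\right) - 28895 = \left(\left(79 \cdot 92 + \frac{1}{-9 - 5}\right) + 3292\right) - 28895 = \left(\left(7268 + \frac{1}{-14}\right) + 3292\right) - 28895 = \left(\left(7268 - \frac{1}{14}\right) + 3292\right) - 28895 = \left(\frac{101751}{14} + 3292\right) - 28895 = \frac{147839}{14} - 28895 = - \frac{256691}{14}$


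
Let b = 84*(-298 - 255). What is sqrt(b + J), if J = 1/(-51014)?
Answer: I*sqrt(120887994611606)/51014 ≈ 215.53*I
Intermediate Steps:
J = -1/51014 ≈ -1.9602e-5
b = -46452 (b = 84*(-553) = -46452)
sqrt(b + J) = sqrt(-46452 - 1/51014) = sqrt(-2369702329/51014) = I*sqrt(120887994611606)/51014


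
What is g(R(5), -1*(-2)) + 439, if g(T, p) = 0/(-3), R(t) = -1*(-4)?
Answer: 439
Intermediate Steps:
R(t) = 4
g(T, p) = 0 (g(T, p) = 0*(-1/3) = 0)
g(R(5), -1*(-2)) + 439 = 0 + 439 = 439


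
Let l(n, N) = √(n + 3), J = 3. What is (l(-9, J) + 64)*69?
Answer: 4416 + 69*I*√6 ≈ 4416.0 + 169.01*I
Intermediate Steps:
l(n, N) = √(3 + n)
(l(-9, J) + 64)*69 = (√(3 - 9) + 64)*69 = (√(-6) + 64)*69 = (I*√6 + 64)*69 = (64 + I*√6)*69 = 4416 + 69*I*√6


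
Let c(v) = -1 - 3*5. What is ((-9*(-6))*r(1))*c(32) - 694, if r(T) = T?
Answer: -1558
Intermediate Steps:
c(v) = -16 (c(v) = -1 - 15 = -16)
((-9*(-6))*r(1))*c(32) - 694 = (-9*(-6)*1)*(-16) - 694 = (54*1)*(-16) - 694 = 54*(-16) - 694 = -864 - 694 = -1558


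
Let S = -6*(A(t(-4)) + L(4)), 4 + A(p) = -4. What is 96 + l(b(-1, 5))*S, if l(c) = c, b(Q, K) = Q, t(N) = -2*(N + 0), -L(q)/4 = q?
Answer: -48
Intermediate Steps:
L(q) = -4*q
t(N) = -2*N
A(p) = -8 (A(p) = -4 - 4 = -8)
S = 144 (S = -6*(-8 - 4*4) = -6*(-8 - 16) = -6*(-24) = 144)
96 + l(b(-1, 5))*S = 96 - 1*144 = 96 - 144 = -48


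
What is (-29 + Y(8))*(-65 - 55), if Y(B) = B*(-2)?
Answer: 5400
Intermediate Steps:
Y(B) = -2*B
(-29 + Y(8))*(-65 - 55) = (-29 - 2*8)*(-65 - 55) = (-29 - 16)*(-120) = -45*(-120) = 5400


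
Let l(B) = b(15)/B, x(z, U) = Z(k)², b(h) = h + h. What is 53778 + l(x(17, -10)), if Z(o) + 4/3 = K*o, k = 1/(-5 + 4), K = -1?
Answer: 54048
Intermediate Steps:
k = -1 (k = 1/(-1) = -1)
Z(o) = -4/3 - o
b(h) = 2*h
x(z, U) = ⅑ (x(z, U) = (-4/3 - 1*(-1))² = (-4/3 + 1)² = (-⅓)² = ⅑)
l(B) = 30/B (l(B) = (2*15)/B = 30/B)
53778 + l(x(17, -10)) = 53778 + 30/(⅑) = 53778 + 30*9 = 53778 + 270 = 54048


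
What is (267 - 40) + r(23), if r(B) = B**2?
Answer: 756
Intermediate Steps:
(267 - 40) + r(23) = (267 - 40) + 23**2 = 227 + 529 = 756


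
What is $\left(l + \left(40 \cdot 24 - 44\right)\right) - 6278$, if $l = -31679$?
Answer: $-37041$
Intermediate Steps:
$\left(l + \left(40 \cdot 24 - 44\right)\right) - 6278 = \left(-31679 + \left(40 \cdot 24 - 44\right)\right) - 6278 = \left(-31679 + \left(960 - 44\right)\right) - 6278 = \left(-31679 + 916\right) - 6278 = -30763 - 6278 = -37041$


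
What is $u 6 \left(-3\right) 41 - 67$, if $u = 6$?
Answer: $-4495$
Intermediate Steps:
$u 6 \left(-3\right) 41 - 67 = 6 \cdot 6 \left(-3\right) 41 - 67 = 36 \left(-3\right) 41 - 67 = \left(-108\right) 41 - 67 = -4428 - 67 = -4495$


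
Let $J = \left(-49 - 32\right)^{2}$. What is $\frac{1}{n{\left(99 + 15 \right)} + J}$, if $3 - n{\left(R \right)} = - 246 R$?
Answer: $\frac{1}{34608} \approx 2.8895 \cdot 10^{-5}$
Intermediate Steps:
$J = 6561$ ($J = \left(-49 - 32\right)^{2} = \left(-81\right)^{2} = 6561$)
$n{\left(R \right)} = 3 + 246 R$ ($n{\left(R \right)} = 3 - - 246 R = 3 + 246 R$)
$\frac{1}{n{\left(99 + 15 \right)} + J} = \frac{1}{\left(3 + 246 \left(99 + 15\right)\right) + 6561} = \frac{1}{\left(3 + 246 \cdot 114\right) + 6561} = \frac{1}{\left(3 + 28044\right) + 6561} = \frac{1}{28047 + 6561} = \frac{1}{34608}$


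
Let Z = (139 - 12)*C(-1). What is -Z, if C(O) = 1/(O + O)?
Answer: 127/2 ≈ 63.500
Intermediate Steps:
C(O) = 1/(2*O)
Z = -127/2 (Z = (139 - 12)*((½)/(-1)) = 127*((½)*(-1)) = 127*(-½) = -127/2 ≈ -63.500)
-Z = -1*(-127/2) = 127/2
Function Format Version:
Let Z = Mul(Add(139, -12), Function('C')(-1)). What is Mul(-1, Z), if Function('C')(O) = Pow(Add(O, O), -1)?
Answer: Rational(127, 2) ≈ 63.500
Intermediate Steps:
Function('C')(O) = Mul(Rational(1, 2), Pow(O, -1)) (Function('C')(O) = Pow(Mul(2, O), -1) = Mul(Rational(1, 2), Pow(O, -1)))
Z = Rational(-127, 2) (Z = Mul(Add(139, -12), Mul(Rational(1, 2), Pow(-1, -1))) = Mul(127, Mul(Rational(1, 2), -1)) = Mul(127, Rational(-1, 2)) = Rational(-127, 2) ≈ -63.500)
Mul(-1, Z) = Mul(-1, Rational(-127, 2)) = Rational(127, 2)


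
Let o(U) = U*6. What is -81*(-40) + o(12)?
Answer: 3312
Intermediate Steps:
o(U) = 6*U
-81*(-40) + o(12) = -81*(-40) + 6*12 = 3240 + 72 = 3312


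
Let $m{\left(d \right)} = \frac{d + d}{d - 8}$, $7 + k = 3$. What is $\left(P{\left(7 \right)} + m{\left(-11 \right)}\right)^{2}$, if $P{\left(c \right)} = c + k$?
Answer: $\frac{6241}{361} \approx 17.288$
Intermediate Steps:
$k = -4$ ($k = -7 + 3 = -4$)
$P{\left(c \right)} = -4 + c$ ($P{\left(c \right)} = c - 4 = -4 + c$)
$m{\left(d \right)} = \frac{2 d}{-8 + d}$
$\left(P{\left(7 \right)} + m{\left(-11 \right)}\right)^{2} = \left(\left(-4 + 7\right) + 2 \left(-11\right) \frac{1}{-8 - 11}\right)^{2} = \left(3 + 2 \left(-11\right) \frac{1}{-19}\right)^{2} = \left(3 + 2 \left(-11\right) \left(- \frac{1}{19}\right)\right)^{2} = \left(3 + \frac{22}{19}\right)^{2} = \left(\frac{79}{19}\right)^{2} = \frac{6241}{361}$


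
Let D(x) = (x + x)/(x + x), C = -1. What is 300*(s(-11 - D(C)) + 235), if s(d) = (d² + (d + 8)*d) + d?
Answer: 124500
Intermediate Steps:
D(x) = 1 (D(x) = (2*x)/((2*x)) = (2*x)*(1/(2*x)) = 1)
s(d) = d + d² + d*(8 + d) (s(d) = (d² + (8 + d)*d) + d = (d² + d*(8 + d)) + d = d + d² + d*(8 + d))
300*(s(-11 - D(C)) + 235) = 300*((-11 - 1*1)*(9 + 2*(-11 - 1*1)) + 235) = 300*((-11 - 1)*(9 + 2*(-11 - 1)) + 235) = 300*(-12*(9 + 2*(-12)) + 235) = 300*(-12*(9 - 24) + 235) = 300*(-12*(-15) + 235) = 300*(180 + 235) = 300*415 = 124500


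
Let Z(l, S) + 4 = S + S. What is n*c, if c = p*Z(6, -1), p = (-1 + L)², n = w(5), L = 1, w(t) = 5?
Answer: 0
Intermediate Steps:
Z(l, S) = -4 + 2*S (Z(l, S) = -4 + (S + S) = -4 + 2*S)
n = 5
p = 0 (p = (-1 + 1)² = 0² = 0)
c = 0 (c = 0*(-4 + 2*(-1)) = 0*(-4 - 2) = 0*(-6) = 0)
n*c = 5*0 = 0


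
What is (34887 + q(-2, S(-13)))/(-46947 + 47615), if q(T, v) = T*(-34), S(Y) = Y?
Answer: 34955/668 ≈ 52.328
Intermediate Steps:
q(T, v) = -34*T
(34887 + q(-2, S(-13)))/(-46947 + 47615) = (34887 - 34*(-2))/(-46947 + 47615) = (34887 + 68)/668 = 34955*(1/668) = 34955/668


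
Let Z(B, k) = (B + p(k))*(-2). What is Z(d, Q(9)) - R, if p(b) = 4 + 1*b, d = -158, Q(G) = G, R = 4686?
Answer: -4396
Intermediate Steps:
p(b) = 4 + b
Z(B, k) = -8 - 2*B - 2*k (Z(B, k) = (B + (4 + k))*(-2) = (4 + B + k)*(-2) = -8 - 2*B - 2*k)
Z(d, Q(9)) - R = (-8 - 2*(-158) - 2*9) - 1*4686 = (-8 + 316 - 18) - 4686 = 290 - 4686 = -4396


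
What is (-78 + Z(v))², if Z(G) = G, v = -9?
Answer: 7569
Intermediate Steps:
(-78 + Z(v))² = (-78 - 9)² = (-87)² = 7569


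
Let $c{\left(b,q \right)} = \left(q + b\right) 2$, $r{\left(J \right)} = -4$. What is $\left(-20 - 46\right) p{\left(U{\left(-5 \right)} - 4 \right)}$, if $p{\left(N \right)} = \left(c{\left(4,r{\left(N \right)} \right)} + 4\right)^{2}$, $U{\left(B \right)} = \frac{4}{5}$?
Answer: $-1056$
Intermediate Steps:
$U{\left(B \right)} = \frac{4}{5}$ ($U{\left(B \right)} = 4 \cdot \frac{1}{5} = \frac{4}{5}$)
$c{\left(b,q \right)} = 2 b + 2 q$ ($c{\left(b,q \right)} = \left(b + q\right) 2 = 2 b + 2 q$)
$p{\left(N \right)} = 16$ ($p{\left(N \right)} = \left(\left(2 \cdot 4 + 2 \left(-4\right)\right) + 4\right)^{2} = \left(\left(8 - 8\right) + 4\right)^{2} = \left(0 + 4\right)^{2} = 4^{2} = 16$)
$\left(-20 - 46\right) p{\left(U{\left(-5 \right)} - 4 \right)} = \left(-20 - 46\right) 16 = \left(-66\right) 16 = -1056$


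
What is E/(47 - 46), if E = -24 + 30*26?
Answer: 756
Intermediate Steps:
E = 756 (E = -24 + 780 = 756)
E/(47 - 46) = 756/(47 - 46) = 756/1 = 1*756 = 756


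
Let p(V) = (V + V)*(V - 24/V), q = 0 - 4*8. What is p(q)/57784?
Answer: 250/7223 ≈ 0.034612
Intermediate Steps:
q = -32 (q = 0 - 32 = -32)
p(V) = 2*V*(V - 24/V) (p(V) = (2*V)*(V - 24/V) = 2*V*(V - 24/V))
p(q)/57784 = (-48 + 2*(-32)²)/57784 = (-48 + 2*1024)*(1/57784) = (-48 + 2048)*(1/57784) = 2000*(1/57784) = 250/7223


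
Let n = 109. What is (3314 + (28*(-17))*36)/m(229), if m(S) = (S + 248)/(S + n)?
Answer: -4671836/477 ≈ -9794.2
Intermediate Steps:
m(S) = (248 + S)/(109 + S) (m(S) = (S + 248)/(S + 109) = (248 + S)/(109 + S))
(3314 + (28*(-17))*36)/m(229) = (3314 + (28*(-17))*36)/(((248 + 229)/(109 + 229))) = (3314 - 476*36)/((477/338)) = (3314 - 17136)/(((1/338)*477)) = -13822/477/338 = -13822*338/477 = -4671836/477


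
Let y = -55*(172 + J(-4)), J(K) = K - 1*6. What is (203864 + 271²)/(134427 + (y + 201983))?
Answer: 55461/65500 ≈ 0.84673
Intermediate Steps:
J(K) = -6 + K (J(K) = K - 6 = -6 + K)
y = -8910 (y = -55*(172 + (-6 - 4)) = -55*(172 - 10) = -55*162 = -8910)
(203864 + 271²)/(134427 + (y + 201983)) = (203864 + 271²)/(134427 + (-8910 + 201983)) = (203864 + 73441)/(134427 + 193073) = 277305/327500 = 277305*(1/327500) = 55461/65500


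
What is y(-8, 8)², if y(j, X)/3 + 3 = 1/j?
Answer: 5625/64 ≈ 87.891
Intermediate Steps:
y(j, X) = -9 + 3/j
y(-8, 8)² = (-9 + 3/(-8))² = (-9 + 3*(-⅛))² = (-9 - 3/8)² = (-75/8)² = 5625/64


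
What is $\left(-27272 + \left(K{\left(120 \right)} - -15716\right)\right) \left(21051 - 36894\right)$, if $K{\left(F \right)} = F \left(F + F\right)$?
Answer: $-273196692$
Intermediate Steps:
$K{\left(F \right)} = 2 F^{2}$ ($K{\left(F \right)} = F 2 F = 2 F^{2}$)
$\left(-27272 + \left(K{\left(120 \right)} - -15716\right)\right) \left(21051 - 36894\right) = \left(-27272 - \left(-15716 - 2 \cdot 120^{2}\right)\right) \left(21051 - 36894\right) = \left(-27272 + \left(2 \cdot 14400 + 15716\right)\right) \left(-15843\right) = \left(-27272 + \left(28800 + 15716\right)\right) \left(-15843\right) = \left(-27272 + 44516\right) \left(-15843\right) = 17244 \left(-15843\right) = -273196692$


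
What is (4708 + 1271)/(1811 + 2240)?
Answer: 5979/4051 ≈ 1.4759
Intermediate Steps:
(4708 + 1271)/(1811 + 2240) = 5979/4051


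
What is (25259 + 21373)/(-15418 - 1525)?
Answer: -46632/16943 ≈ -2.7523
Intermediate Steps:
(25259 + 21373)/(-15418 - 1525) = 46632/(-16943) = 46632*(-1/16943) = -46632/16943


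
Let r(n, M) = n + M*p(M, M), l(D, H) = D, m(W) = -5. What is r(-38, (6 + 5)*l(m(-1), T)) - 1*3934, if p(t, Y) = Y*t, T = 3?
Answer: -170347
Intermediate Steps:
r(n, M) = n + M³ (r(n, M) = n + M*(M*M) = n + M*M² = n + M³)
r(-38, (6 + 5)*l(m(-1), T)) - 1*3934 = (-38 + ((6 + 5)*(-5))³) - 1*3934 = (-38 + (11*(-5))³) - 3934 = (-38 + (-55)³) - 3934 = (-38 - 166375) - 3934 = -166413 - 3934 = -170347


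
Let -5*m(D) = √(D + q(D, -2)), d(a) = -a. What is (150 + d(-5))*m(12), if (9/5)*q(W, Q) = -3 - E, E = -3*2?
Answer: -31*√123/3 ≈ -114.60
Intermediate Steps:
E = -6
q(W, Q) = 5/3 (q(W, Q) = 5*(-3 - 1*(-6))/9 = 5*(-3 + 6)/9 = (5/9)*3 = 5/3)
m(D) = -√(5/3 + D)/5 (m(D) = -√(D + 5/3)/5 = -√(5/3 + D)/5)
(150 + d(-5))*m(12) = (150 - 1*(-5))*(-√(15 + 9*12)/15) = (150 + 5)*(-√(15 + 108)/15) = 155*(-√123/15) = -31*√123/3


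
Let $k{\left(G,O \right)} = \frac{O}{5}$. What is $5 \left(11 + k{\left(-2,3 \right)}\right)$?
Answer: $58$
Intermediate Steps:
$k{\left(G,O \right)} = \frac{O}{5}$ ($k{\left(G,O \right)} = O \frac{1}{5} = \frac{O}{5}$)
$5 \left(11 + k{\left(-2,3 \right)}\right) = 5 \left(11 + \frac{1}{5} \cdot 3\right) = 5 \left(11 + \frac{3}{5}\right) = 5 \cdot \frac{58}{5} = 58$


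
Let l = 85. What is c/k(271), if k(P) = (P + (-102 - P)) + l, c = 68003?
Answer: -68003/17 ≈ -4000.2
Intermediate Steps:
k(P) = -17 (k(P) = (P + (-102 - P)) + 85 = -102 + 85 = -17)
c/k(271) = 68003/(-17) = 68003*(-1/17) = -68003/17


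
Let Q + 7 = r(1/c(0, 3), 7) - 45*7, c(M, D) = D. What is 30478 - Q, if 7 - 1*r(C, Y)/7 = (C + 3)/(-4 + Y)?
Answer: 276829/9 ≈ 30759.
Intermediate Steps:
r(C, Y) = 49 - 7*(3 + C)/(-4 + Y) (r(C, Y) = 49 - 7*(C + 3)/(-4 + Y) = 49 - 7*(3 + C)/(-4 + Y))
Q = -2527/9 (Q = -7 + (7*(-31 - 1/3 + 7*7)/(-4 + 7) - 45*7) = -7 + (7*(-31 - 1*⅓ + 49)/3 - 315) = -7 + (7*(⅓)*(-31 - ⅓ + 49) - 315) = -7 + (7*(⅓)*(53/3) - 315) = -7 + (371/9 - 315) = -7 - 2464/9 = -2527/9 ≈ -280.78)
30478 - Q = 30478 - 1*(-2527/9) = 30478 + 2527/9 = 276829/9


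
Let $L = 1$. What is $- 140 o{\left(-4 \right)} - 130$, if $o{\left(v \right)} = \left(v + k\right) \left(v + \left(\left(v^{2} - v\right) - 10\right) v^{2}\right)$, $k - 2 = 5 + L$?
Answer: $-87490$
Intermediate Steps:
$k = 8$ ($k = 2 + \left(5 + 1\right) = 2 + 6 = 8$)
$o{\left(v \right)} = \left(8 + v\right) \left(v + v^{2} \left(-10 + v^{2} - v\right)\right)$ ($o{\left(v \right)} = \left(v + 8\right) \left(v + \left(\left(v^{2} - v\right) - 10\right) v^{2}\right) = \left(8 + v\right) \left(v + \left(-10 + v^{2} - v\right) v^{2}\right) = \left(8 + v\right) \left(v + v^{2} \left(-10 + v^{2} - v\right)\right)$)
$- 140 o{\left(-4 \right)} - 130 = - 140 \left(- 4 \left(8 + \left(-4\right)^{4} - -316 - 18 \left(-4\right)^{2} + 7 \left(-4\right)^{3}\right)\right) - 130 = - 140 \left(- 4 \left(8 + 256 + 316 - 288 + 7 \left(-64\right)\right)\right) - 130 = - 140 \left(- 4 \left(8 + 256 + 316 - 288 - 448\right)\right) - 130 = - 140 \left(\left(-4\right) \left(-156\right)\right) - 130 = \left(-140\right) 624 - 130 = -87360 - 130 = -87490$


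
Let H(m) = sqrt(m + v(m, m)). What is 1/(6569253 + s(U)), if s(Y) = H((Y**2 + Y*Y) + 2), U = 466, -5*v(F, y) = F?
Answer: 32846265/215775423152789 - 2*sqrt(2171570)/215775423152789 ≈ 1.5221e-7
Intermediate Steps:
v(F, y) = -F/5
H(m) = 2*sqrt(5)*sqrt(m)/5 (H(m) = sqrt(m - m/5) = sqrt(4*m/5) = 2*sqrt(5)*sqrt(m)/5)
s(Y) = 2*sqrt(5)*sqrt(2 + 2*Y**2)/5 (s(Y) = 2*sqrt(5)*sqrt((Y**2 + Y*Y) + 2)/5 = 2*sqrt(5)*sqrt((Y**2 + Y**2) + 2)/5 = 2*sqrt(5)*sqrt(2*Y**2 + 2)/5 = 2*sqrt(5)*sqrt(2 + 2*Y**2)/5)
1/(6569253 + s(U)) = 1/(6569253 + 2*sqrt(10 + 10*466**2)/5) = 1/(6569253 + 2*sqrt(10 + 10*217156)/5) = 1/(6569253 + 2*sqrt(10 + 2171560)/5) = 1/(6569253 + 2*sqrt(2171570)/5)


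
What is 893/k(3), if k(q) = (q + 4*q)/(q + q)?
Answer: 1786/5 ≈ 357.20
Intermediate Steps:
k(q) = 5/2 (k(q) = (5*q)/((2*q)) = (5*q)*(1/(2*q)) = 5/2)
893/k(3) = 893/(5/2) = 893*(2/5) = 1786/5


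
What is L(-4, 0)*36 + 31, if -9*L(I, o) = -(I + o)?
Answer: 15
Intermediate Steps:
L(I, o) = I/9 + o/9 (L(I, o) = -(-1)*(I + o)/9 = -(-I - o)/9 = I/9 + o/9)
L(-4, 0)*36 + 31 = ((1/9)*(-4) + (1/9)*0)*36 + 31 = (-4/9 + 0)*36 + 31 = -4/9*36 + 31 = -16 + 31 = 15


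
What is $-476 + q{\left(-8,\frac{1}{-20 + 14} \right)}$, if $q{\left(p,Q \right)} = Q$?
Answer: $- \frac{2857}{6} \approx -476.17$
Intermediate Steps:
$-476 + q{\left(-8,\frac{1}{-20 + 14} \right)} = -476 + \frac{1}{-20 + 14} = -476 + \frac{1}{-6} = -476 - \frac{1}{6} = - \frac{2857}{6}$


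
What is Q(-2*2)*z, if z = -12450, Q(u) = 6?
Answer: -74700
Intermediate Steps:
Q(-2*2)*z = 6*(-12450) = -74700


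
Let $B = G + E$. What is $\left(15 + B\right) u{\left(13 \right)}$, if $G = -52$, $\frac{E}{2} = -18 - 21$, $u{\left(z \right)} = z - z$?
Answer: $0$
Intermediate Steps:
$u{\left(z \right)} = 0$
$E = -78$ ($E = 2 \left(-18 - 21\right) = 2 \left(-39\right) = -78$)
$B = -130$ ($B = -52 - 78 = -130$)
$\left(15 + B\right) u{\left(13 \right)} = \left(15 - 130\right) 0 = \left(-115\right) 0 = 0$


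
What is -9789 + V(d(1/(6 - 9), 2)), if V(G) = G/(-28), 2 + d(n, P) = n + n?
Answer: -205567/21 ≈ -9788.9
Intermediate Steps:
d(n, P) = -2 + 2*n (d(n, P) = -2 + (n + n) = -2 + 2*n)
V(G) = -G/28 (V(G) = G*(-1/28) = -G/28)
-9789 + V(d(1/(6 - 9), 2)) = -9789 - (-2 + 2/(6 - 9))/28 = -9789 - (-2 + 2/(-3))/28 = -9789 - (-2 + 2*(-⅓))/28 = -9789 - (-2 - ⅔)/28 = -9789 - 1/28*(-8/3) = -9789 + 2/21 = -205567/21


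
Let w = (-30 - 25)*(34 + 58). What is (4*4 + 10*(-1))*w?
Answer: -30360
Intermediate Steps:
w = -5060 (w = -55*92 = -5060)
(4*4 + 10*(-1))*w = (4*4 + 10*(-1))*(-5060) = (16 - 10)*(-5060) = 6*(-5060) = -30360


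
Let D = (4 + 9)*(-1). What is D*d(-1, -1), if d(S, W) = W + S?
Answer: 26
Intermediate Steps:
d(S, W) = S + W
D = -13 (D = 13*(-1) = -13)
D*d(-1, -1) = -13*(-1 - 1) = -13*(-2) = 26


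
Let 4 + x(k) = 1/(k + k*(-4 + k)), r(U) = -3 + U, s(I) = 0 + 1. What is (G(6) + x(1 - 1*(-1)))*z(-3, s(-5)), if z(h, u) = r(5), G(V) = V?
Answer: 3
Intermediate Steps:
s(I) = 1
x(k) = -4 + 1/(k + k*(-4 + k))
z(h, u) = 2 (z(h, u) = -3 + 5 = 2)
(G(6) + x(1 - 1*(-1)))*z(-3, s(-5)) = (6 + (1 - 4*(1 - 1*(-1))**2 + 12*(1 - 1*(-1)))/((1 - 1*(-1))*(-3 + (1 - 1*(-1)))))*2 = (6 + (1 - 4*(1 + 1)**2 + 12*(1 + 1))/((1 + 1)*(-3 + (1 + 1))))*2 = (6 + (1 - 4*2**2 + 12*2)/(2*(-3 + 2)))*2 = (6 + (1/2)*(1 - 4*4 + 24)/(-1))*2 = (6 + (1/2)*(-1)*(1 - 16 + 24))*2 = (6 + (1/2)*(-1)*9)*2 = (6 - 9/2)*2 = (3/2)*2 = 3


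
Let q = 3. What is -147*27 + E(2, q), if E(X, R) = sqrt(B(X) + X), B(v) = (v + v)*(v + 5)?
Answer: -3969 + sqrt(30) ≈ -3963.5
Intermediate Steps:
B(v) = 2*v*(5 + v) (B(v) = (2*v)*(5 + v) = 2*v*(5 + v))
E(X, R) = sqrt(X + 2*X*(5 + X)) (E(X, R) = sqrt(2*X*(5 + X) + X) = sqrt(X + 2*X*(5 + X)))
-147*27 + E(2, q) = -147*27 + sqrt(2*(11 + 2*2)) = -3969 + sqrt(2*(11 + 4)) = -3969 + sqrt(2*15) = -3969 + sqrt(30)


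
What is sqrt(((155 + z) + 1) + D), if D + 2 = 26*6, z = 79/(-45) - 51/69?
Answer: 2*sqrt(9150205)/345 ≈ 17.536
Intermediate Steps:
z = -2582/1035 (z = 79*(-1/45) - 51*1/69 = -79/45 - 17/23 = -2582/1035 ≈ -2.4947)
D = 154 (D = -2 + 26*6 = -2 + 156 = 154)
sqrt(((155 + z) + 1) + D) = sqrt(((155 - 2582/1035) + 1) + 154) = sqrt((157843/1035 + 1) + 154) = sqrt(158878/1035 + 154) = sqrt(318268/1035) = 2*sqrt(9150205)/345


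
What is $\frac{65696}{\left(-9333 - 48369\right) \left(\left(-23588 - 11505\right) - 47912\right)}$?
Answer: $\frac{32848}{2394777255} \approx 1.3717 \cdot 10^{-5}$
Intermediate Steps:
$\frac{65696}{\left(-9333 - 48369\right) \left(\left(-23588 - 11505\right) - 47912\right)} = \frac{65696}{\left(-57702\right) \left(\left(-23588 - 11505\right) - 47912\right)} = \frac{65696}{\left(-57702\right) \left(-35093 - 47912\right)} = \frac{65696}{\left(-57702\right) \left(-83005\right)} = \frac{65696}{4789554510} = 65696 \cdot \frac{1}{4789554510} = \frac{32848}{2394777255}$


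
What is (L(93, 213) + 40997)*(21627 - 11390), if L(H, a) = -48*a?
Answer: 315023201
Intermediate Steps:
(L(93, 213) + 40997)*(21627 - 11390) = (-48*213 + 40997)*(21627 - 11390) = (-10224 + 40997)*10237 = 30773*10237 = 315023201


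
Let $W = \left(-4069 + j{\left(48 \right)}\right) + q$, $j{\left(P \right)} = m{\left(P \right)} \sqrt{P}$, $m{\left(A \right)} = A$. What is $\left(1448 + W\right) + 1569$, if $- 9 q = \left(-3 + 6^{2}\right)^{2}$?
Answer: $-1173 + 192 \sqrt{3} \approx -840.45$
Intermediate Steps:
$q = -121$ ($q = - \frac{\left(-3 + 6^{2}\right)^{2}}{9} = - \frac{\left(-3 + 36\right)^{2}}{9} = - \frac{33^{2}}{9} = \left(- \frac{1}{9}\right) 1089 = -121$)
$j{\left(P \right)} = P^{\frac{3}{2}}$ ($j{\left(P \right)} = P \sqrt{P} = P^{\frac{3}{2}}$)
$W = -4190 + 192 \sqrt{3}$ ($W = \left(-4069 + 48^{\frac{3}{2}}\right) - 121 = \left(-4069 + 192 \sqrt{3}\right) - 121 = -4190 + 192 \sqrt{3} \approx -3857.4$)
$\left(1448 + W\right) + 1569 = \left(1448 - \left(4190 - 192 \sqrt{3}\right)\right) + 1569 = \left(-2742 + 192 \sqrt{3}\right) + 1569 = -1173 + 192 \sqrt{3}$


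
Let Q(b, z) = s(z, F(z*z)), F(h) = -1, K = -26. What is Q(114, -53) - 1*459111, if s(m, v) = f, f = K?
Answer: -459137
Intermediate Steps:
f = -26
s(m, v) = -26
Q(b, z) = -26
Q(114, -53) - 1*459111 = -26 - 1*459111 = -26 - 459111 = -459137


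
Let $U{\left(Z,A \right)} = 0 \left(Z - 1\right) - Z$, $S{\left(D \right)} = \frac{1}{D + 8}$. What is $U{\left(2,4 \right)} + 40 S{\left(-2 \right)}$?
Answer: $\frac{14}{3} \approx 4.6667$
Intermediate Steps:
$S{\left(D \right)} = \frac{1}{8 + D}$
$U{\left(Z,A \right)} = - Z$ ($U{\left(Z,A \right)} = 0 \left(-1 + Z\right) - Z = 0 - Z = - Z$)
$U{\left(2,4 \right)} + 40 S{\left(-2 \right)} = \left(-1\right) 2 + \frac{40}{8 - 2} = -2 + \frac{40}{6} = -2 + 40 \cdot \frac{1}{6} = -2 + \frac{20}{3} = \frac{14}{3}$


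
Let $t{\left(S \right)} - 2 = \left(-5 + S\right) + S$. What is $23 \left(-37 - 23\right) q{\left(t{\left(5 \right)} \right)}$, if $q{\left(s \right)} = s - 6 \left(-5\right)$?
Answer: $-51060$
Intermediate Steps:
$t{\left(S \right)} = -3 + 2 S$ ($t{\left(S \right)} = 2 + \left(\left(-5 + S\right) + S\right) = 2 + \left(-5 + 2 S\right) = -3 + 2 S$)
$q{\left(s \right)} = 30 + s$ ($q{\left(s \right)} = s - -30 = s + 30 = 30 + s$)
$23 \left(-37 - 23\right) q{\left(t{\left(5 \right)} \right)} = 23 \left(-37 - 23\right) \left(30 + \left(-3 + 2 \cdot 5\right)\right) = 23 \left(-37 - 23\right) \left(30 + \left(-3 + 10\right)\right) = 23 \left(-60\right) \left(30 + 7\right) = \left(-1380\right) 37 = -51060$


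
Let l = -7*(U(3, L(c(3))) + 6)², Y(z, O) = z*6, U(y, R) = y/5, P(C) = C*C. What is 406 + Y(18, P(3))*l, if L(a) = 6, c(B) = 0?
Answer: -813134/25 ≈ -32525.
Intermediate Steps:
P(C) = C²
U(y, R) = y/5 (U(y, R) = y*(⅕) = y/5)
Y(z, O) = 6*z
l = -7623/25 (l = -7*((⅕)*3 + 6)² = -7*(⅗ + 6)² = -7*(33/5)² = -7*1089/25 = -7623/25 ≈ -304.92)
406 + Y(18, P(3))*l = 406 + (6*18)*(-7623/25) = 406 + 108*(-7623/25) = 406 - 823284/25 = -813134/25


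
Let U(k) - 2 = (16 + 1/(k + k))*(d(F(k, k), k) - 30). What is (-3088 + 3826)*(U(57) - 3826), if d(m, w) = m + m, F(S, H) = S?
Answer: -34764228/19 ≈ -1.8297e+6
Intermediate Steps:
d(m, w) = 2*m
U(k) = 2 + (-30 + 2*k)*(16 + 1/(2*k)) (U(k) = 2 + (16 + 1/(k + k))*(2*k - 30) = 2 + (16 + 1/(2*k))*(-30 + 2*k) = 2 + (-30 + 2*k)*(16 + 1/(2*k)))
(-3088 + 3826)*(U(57) - 3826) = (-3088 + 3826)*((-477 - 15/57 + 32*57) - 3826) = 738*((-477 - 15*1/57 + 1824) - 3826) = 738*((-477 - 5/19 + 1824) - 3826) = 738*(25588/19 - 3826) = 738*(-47106/19) = -34764228/19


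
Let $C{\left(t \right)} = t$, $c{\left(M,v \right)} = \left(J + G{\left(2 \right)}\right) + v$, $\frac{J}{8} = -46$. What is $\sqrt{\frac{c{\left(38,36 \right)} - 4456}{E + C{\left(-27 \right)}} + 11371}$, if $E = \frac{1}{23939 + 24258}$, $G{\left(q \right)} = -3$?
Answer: $\frac{\sqrt{19556465612524990}}{1301318} \approx 107.46$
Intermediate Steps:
$J = -368$ ($J = 8 \left(-46\right) = -368$)
$E = \frac{1}{48197} \approx 2.0748 \cdot 10^{-5}$
$c{\left(M,v \right)} = -371 + v$ ($c{\left(M,v \right)} = \left(-368 - 3\right) + v = -371 + v$)
$\sqrt{\frac{c{\left(38,36 \right)} - 4456}{E + C{\left(-27 \right)}} + 11371} = \sqrt{\frac{\left(-371 + 36\right) - 4456}{\frac{1}{48197} - 27} + 11371} = \sqrt{\frac{-335 - 4456}{- \frac{1301318}{48197}} + 11371} = \sqrt{\left(-4791\right) \left(- \frac{48197}{1301318}\right) + 11371} = \sqrt{\frac{230911827}{1301318} + 11371} = \sqrt{\frac{15028198805}{1301318}} = \frac{\sqrt{19556465612524990}}{1301318}$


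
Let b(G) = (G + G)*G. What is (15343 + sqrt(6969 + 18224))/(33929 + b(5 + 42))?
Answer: 15343/38347 + sqrt(25193)/38347 ≈ 0.40425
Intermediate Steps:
b(G) = 2*G**2 (b(G) = (2*G)*G = 2*G**2)
(15343 + sqrt(6969 + 18224))/(33929 + b(5 + 42)) = (15343 + sqrt(6969 + 18224))/(33929 + 2*(5 + 42)**2) = (15343 + sqrt(25193))/(33929 + 2*47**2) = (15343 + sqrt(25193))/(33929 + 2*2209) = (15343 + sqrt(25193))/(33929 + 4418) = (15343 + sqrt(25193))/38347 = (15343 + sqrt(25193))*(1/38347) = 15343/38347 + sqrt(25193)/38347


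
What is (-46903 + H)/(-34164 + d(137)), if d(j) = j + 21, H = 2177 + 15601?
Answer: 29125/34006 ≈ 0.85647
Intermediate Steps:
H = 17778
d(j) = 21 + j
(-46903 + H)/(-34164 + d(137)) = (-46903 + 17778)/(-34164 + (21 + 137)) = -29125/(-34164 + 158) = -29125/(-34006) = -29125*(-1/34006) = 29125/34006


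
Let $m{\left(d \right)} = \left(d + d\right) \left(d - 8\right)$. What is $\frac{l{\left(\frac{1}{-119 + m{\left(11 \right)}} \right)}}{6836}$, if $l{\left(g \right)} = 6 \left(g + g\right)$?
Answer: $- \frac{3}{90577} \approx -3.3121 \cdot 10^{-5}$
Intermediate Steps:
$m{\left(d \right)} = 2 d \left(-8 + d\right)$
$l{\left(g \right)} = 12 g$ ($l{\left(g \right)} = 6 \cdot 2 g = 12 g$)
$\frac{l{\left(\frac{1}{-119 + m{\left(11 \right)}} \right)}}{6836} = \frac{12 \frac{1}{-119 + 2 \cdot 11 \left(-8 + 11\right)}}{6836} = \frac{12}{-119 + 2 \cdot 11 \cdot 3} \cdot \frac{1}{6836} = \frac{12}{-119 + 66} \cdot \frac{1}{6836} = \frac{12}{-53} \cdot \frac{1}{6836} = 12 \left(- \frac{1}{53}\right) \frac{1}{6836} = \left(- \frac{12}{53}\right) \frac{1}{6836} = - \frac{3}{90577}$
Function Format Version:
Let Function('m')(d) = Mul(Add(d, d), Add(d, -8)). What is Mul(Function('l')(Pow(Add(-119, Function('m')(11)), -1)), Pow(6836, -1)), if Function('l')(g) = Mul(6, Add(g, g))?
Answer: Rational(-3, 90577) ≈ -3.3121e-5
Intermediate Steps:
Function('m')(d) = Mul(2, d, Add(-8, d)) (Function('m')(d) = Mul(Mul(2, d), Add(-8, d)) = Mul(2, d, Add(-8, d)))
Function('l')(g) = Mul(12, g) (Function('l')(g) = Mul(6, Mul(2, g)) = Mul(12, g))
Mul(Function('l')(Pow(Add(-119, Function('m')(11)), -1)), Pow(6836, -1)) = Mul(Mul(12, Pow(Add(-119, Mul(2, 11, Add(-8, 11))), -1)), Pow(6836, -1)) = Mul(Mul(12, Pow(Add(-119, Mul(2, 11, 3)), -1)), Rational(1, 6836)) = Mul(Mul(12, Pow(Add(-119, 66), -1)), Rational(1, 6836)) = Mul(Mul(12, Pow(-53, -1)), Rational(1, 6836)) = Mul(Mul(12, Rational(-1, 53)), Rational(1, 6836)) = Mul(Rational(-12, 53), Rational(1, 6836)) = Rational(-3, 90577)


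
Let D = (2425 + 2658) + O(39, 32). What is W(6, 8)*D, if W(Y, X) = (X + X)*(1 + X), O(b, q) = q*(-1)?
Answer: 727344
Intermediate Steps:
O(b, q) = -q
W(Y, X) = 2*X*(1 + X) (W(Y, X) = (2*X)*(1 + X) = 2*X*(1 + X))
D = 5051 (D = (2425 + 2658) - 1*32 = 5083 - 32 = 5051)
W(6, 8)*D = (2*8*(1 + 8))*5051 = (2*8*9)*5051 = 144*5051 = 727344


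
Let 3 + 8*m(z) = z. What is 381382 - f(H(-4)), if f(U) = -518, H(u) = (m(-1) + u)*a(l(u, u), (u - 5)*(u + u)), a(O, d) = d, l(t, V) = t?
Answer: 381900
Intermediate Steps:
m(z) = -3/8 + z/8
H(u) = 2*u*(-5 + u)*(-½ + u) (H(u) = ((-3/8 + (⅛)*(-1)) + u)*((u - 5)*(u + u)) = ((-3/8 - ⅛) + u)*((-5 + u)*(2*u)) = (-½ + u)*(2*u*(-5 + u)) = 2*u*(-5 + u)*(-½ + u))
381382 - f(H(-4)) = 381382 - 1*(-518) = 381382 + 518 = 381900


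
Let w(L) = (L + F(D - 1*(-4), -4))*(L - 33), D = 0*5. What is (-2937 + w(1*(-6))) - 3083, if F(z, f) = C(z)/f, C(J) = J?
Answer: -5747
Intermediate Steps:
D = 0
F(z, f) = z/f
w(L) = (-1 + L)*(-33 + L) (w(L) = (L + (0 - 1*(-4))/(-4))*(L - 33) = (L + (0 + 4)*(-1/4))*(-33 + L) = (L + 4*(-1/4))*(-33 + L) = (L - 1)*(-33 + L) = (-1 + L)*(-33 + L))
(-2937 + w(1*(-6))) - 3083 = (-2937 + (33 + (1*(-6))**2 - 34*(-6))) - 3083 = (-2937 + (33 + (-6)**2 - 34*(-6))) - 3083 = (-2937 + (33 + 36 + 204)) - 3083 = (-2937 + 273) - 3083 = -2664 - 3083 = -5747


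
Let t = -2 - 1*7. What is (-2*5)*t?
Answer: 90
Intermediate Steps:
t = -9 (t = -2 - 7 = -9)
(-2*5)*t = -2*5*(-9) = -10*(-9) = 90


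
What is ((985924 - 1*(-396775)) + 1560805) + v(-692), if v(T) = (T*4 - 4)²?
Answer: 10627488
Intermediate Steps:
v(T) = (-4 + 4*T)² (v(T) = (4*T - 4)² = (-4 + 4*T)²)
((985924 - 1*(-396775)) + 1560805) + v(-692) = ((985924 - 1*(-396775)) + 1560805) + 16*(-1 - 692)² = ((985924 + 396775) + 1560805) + 16*(-693)² = (1382699 + 1560805) + 16*480249 = 2943504 + 7683984 = 10627488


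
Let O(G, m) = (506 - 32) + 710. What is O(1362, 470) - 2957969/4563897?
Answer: 5400696079/4563897 ≈ 1183.4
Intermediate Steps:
O(G, m) = 1184 (O(G, m) = 474 + 710 = 1184)
O(1362, 470) - 2957969/4563897 = 1184 - 2957969/4563897 = 5400696079/4563897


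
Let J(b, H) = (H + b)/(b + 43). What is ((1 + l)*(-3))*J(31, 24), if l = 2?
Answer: -495/74 ≈ -6.6892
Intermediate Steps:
J(b, H) = (H + b)/(43 + b)
((1 + l)*(-3))*J(31, 24) = ((1 + 2)*(-3))*((24 + 31)/(43 + 31)) = (3*(-3))*(55/74) = -9*55/74 = -495/74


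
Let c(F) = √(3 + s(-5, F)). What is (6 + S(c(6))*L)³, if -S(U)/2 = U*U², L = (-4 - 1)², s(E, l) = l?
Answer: -2427715584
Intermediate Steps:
c(F) = √(3 + F)
L = 25 (L = (-5)² = 25)
S(U) = -2*U³ (S(U) = -2*U*U² = -2*U³)
(6 + S(c(6))*L)³ = (6 - 2*(3 + 6)^(3/2)*25)³ = (6 - 2*(√9)³*25)³ = (6 - 2*3³*25)³ = (6 - 2*27*25)³ = (6 - 54*25)³ = (6 - 1350)³ = (-1344)³ = -2427715584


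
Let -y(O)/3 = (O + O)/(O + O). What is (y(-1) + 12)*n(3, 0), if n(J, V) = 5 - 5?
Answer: 0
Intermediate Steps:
n(J, V) = 0
y(O) = -3 (y(O) = -3*(O + O)/(O + O) = -3*2*O/(2*O) = -3*2*O*1/(2*O) = -3*1 = -3)
(y(-1) + 12)*n(3, 0) = (-3 + 12)*0 = 9*0 = 0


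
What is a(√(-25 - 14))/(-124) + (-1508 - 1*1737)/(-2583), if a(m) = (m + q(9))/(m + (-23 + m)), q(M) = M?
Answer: 275963507/219400020 + 41*I*√39/84940 ≈ 1.2578 + 0.0030144*I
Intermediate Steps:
a(m) = (9 + m)/(-23 + 2*m) (a(m) = (m + 9)/(m + (-23 + m)) = (9 + m)/(-23 + 2*m))
a(√(-25 - 14))/(-124) + (-1508 - 1*1737)/(-2583) = ((9 + √(-25 - 14))/(-23 + 2*√(-25 - 14)))/(-124) + (-1508 - 1*1737)/(-2583) = ((9 + √(-39))/(-23 + 2*√(-39)))*(-1/124) + (-1508 - 1737)*(-1/2583) = ((9 + I*√39)/(-23 + 2*(I*√39)))*(-1/124) - 3245*(-1/2583) = ((9 + I*√39)/(-23 + 2*I*√39))*(-1/124) + 3245/2583 = -(9 + I*√39)/(124*(-23 + 2*I*√39)) + 3245/2583 = 3245/2583 - (9 + I*√39)/(124*(-23 + 2*I*√39))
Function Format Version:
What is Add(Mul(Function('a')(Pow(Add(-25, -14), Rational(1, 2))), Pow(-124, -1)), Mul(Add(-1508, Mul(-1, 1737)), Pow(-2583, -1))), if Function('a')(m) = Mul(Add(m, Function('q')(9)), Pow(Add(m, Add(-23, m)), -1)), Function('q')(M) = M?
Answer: Add(Rational(275963507, 219400020), Mul(Rational(41, 84940), I, Pow(39, Rational(1, 2)))) ≈ Add(1.2578, Mul(0.0030144, I))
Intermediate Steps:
Function('a')(m) = Mul(Pow(Add(-23, Mul(2, m)), -1), Add(9, m)) (Function('a')(m) = Mul(Add(m, 9), Pow(Add(m, Add(-23, m)), -1)) = Mul(Add(9, m), Pow(Add(-23, Mul(2, m)), -1)) = Mul(Pow(Add(-23, Mul(2, m)), -1), Add(9, m)))
Add(Mul(Function('a')(Pow(Add(-25, -14), Rational(1, 2))), Pow(-124, -1)), Mul(Add(-1508, Mul(-1, 1737)), Pow(-2583, -1))) = Add(Mul(Mul(Pow(Add(-23, Mul(2, Pow(Add(-25, -14), Rational(1, 2)))), -1), Add(9, Pow(Add(-25, -14), Rational(1, 2)))), Pow(-124, -1)), Mul(Add(-1508, Mul(-1, 1737)), Pow(-2583, -1))) = Add(Mul(Mul(Pow(Add(-23, Mul(2, Pow(-39, Rational(1, 2)))), -1), Add(9, Pow(-39, Rational(1, 2)))), Rational(-1, 124)), Mul(Add(-1508, -1737), Rational(-1, 2583))) = Add(Mul(Mul(Pow(Add(-23, Mul(2, Mul(I, Pow(39, Rational(1, 2))))), -1), Add(9, Mul(I, Pow(39, Rational(1, 2))))), Rational(-1, 124)), Mul(-3245, Rational(-1, 2583))) = Add(Mul(Mul(Pow(Add(-23, Mul(2, I, Pow(39, Rational(1, 2)))), -1), Add(9, Mul(I, Pow(39, Rational(1, 2))))), Rational(-1, 124)), Rational(3245, 2583)) = Add(Mul(Rational(-1, 124), Pow(Add(-23, Mul(2, I, Pow(39, Rational(1, 2)))), -1), Add(9, Mul(I, Pow(39, Rational(1, 2))))), Rational(3245, 2583)) = Add(Rational(3245, 2583), Mul(Rational(-1, 124), Pow(Add(-23, Mul(2, I, Pow(39, Rational(1, 2)))), -1), Add(9, Mul(I, Pow(39, Rational(1, 2))))))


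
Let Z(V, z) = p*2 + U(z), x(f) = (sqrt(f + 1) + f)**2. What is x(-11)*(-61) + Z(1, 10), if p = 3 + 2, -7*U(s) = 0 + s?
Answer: -47337/7 + 1342*I*sqrt(10) ≈ -6762.4 + 4243.8*I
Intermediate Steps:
U(s) = -s/7 (U(s) = -(0 + s)/7 = -s/7)
x(f) = (f + sqrt(1 + f))**2 (x(f) = (sqrt(1 + f) + f)**2 = (f + sqrt(1 + f))**2)
p = 5
Z(V, z) = 10 - z/7 (Z(V, z) = 5*2 - z/7 = 10 - z/7)
x(-11)*(-61) + Z(1, 10) = (-11 + sqrt(1 - 11))**2*(-61) + (10 - 1/7*10) = (-11 + sqrt(-10))**2*(-61) + (10 - 10/7) = (-11 + I*sqrt(10))**2*(-61) + 60/7 = -61*(-11 + I*sqrt(10))**2 + 60/7 = 60/7 - 61*(-11 + I*sqrt(10))**2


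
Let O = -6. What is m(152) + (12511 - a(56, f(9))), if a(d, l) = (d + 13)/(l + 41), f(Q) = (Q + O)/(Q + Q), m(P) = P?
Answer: 3127347/247 ≈ 12661.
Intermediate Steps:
f(Q) = (-6 + Q)/(2*Q) (f(Q) = (Q - 6)/(Q + Q) = (-6 + Q)/((2*Q)) = (-6 + Q)*(1/(2*Q)) = (-6 + Q)/(2*Q))
a(d, l) = (13 + d)/(41 + l)
m(152) + (12511 - a(56, f(9))) = 152 + (12511 - (13 + 56)/(41 + (½)*(-6 + 9)/9)) = 152 + (12511 - 69/(41 + (½)*(⅑)*3)) = 152 + (12511 - 69/(41 + ⅙)) = 152 + (12511 - 69/247/6) = 152 + (12511 - 6*69/247) = 152 + (12511 - 1*414/247) = 152 + (12511 - 414/247) = 152 + 3089803/247 = 3127347/247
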